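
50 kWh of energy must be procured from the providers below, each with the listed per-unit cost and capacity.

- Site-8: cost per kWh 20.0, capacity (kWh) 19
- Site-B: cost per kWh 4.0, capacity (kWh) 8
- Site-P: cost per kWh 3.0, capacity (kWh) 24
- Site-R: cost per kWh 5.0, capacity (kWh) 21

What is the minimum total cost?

Use providers in increasing cost order.
Site-P (3.0): use full 24 — 26 kWh to go.
Site-B (4.0): use full 8 — 18 kWh to go.
Site-R (5.0): take the remaining 18 — done.
Site-8: unused.
Cost = 24×3.0 + 8×4.0 + 18×5.0 = 194.

194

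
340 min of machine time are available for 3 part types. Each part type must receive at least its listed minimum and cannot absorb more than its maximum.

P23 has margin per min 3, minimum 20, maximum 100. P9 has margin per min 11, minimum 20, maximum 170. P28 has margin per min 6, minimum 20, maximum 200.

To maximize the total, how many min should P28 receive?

Meeting every minimum uses 20+20+20 = 60 min, leaving 280.
Order the part types by margin per min: P9 11 > P28 6 > P23 3.
P9: +150 to 170 (cap) → 130 left.
P28 has room for 180 more but only 130 remain, so it gets 150.

150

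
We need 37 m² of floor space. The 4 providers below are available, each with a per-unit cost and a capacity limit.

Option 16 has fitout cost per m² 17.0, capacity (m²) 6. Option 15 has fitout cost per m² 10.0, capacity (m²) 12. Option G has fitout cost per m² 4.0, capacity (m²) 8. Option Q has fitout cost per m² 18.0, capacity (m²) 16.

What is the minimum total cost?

452

Cheapest first:
Take 8 from Option G at 4.0 — need 29 more.
Option 15 (10.0): use full 12 — 17 m² to go.
Option 16 at 17.0: take all 6 m² — 11 still needed.
Option Q (18.0): take the remaining 11 — done.
Cost = 8×4.0 + 12×10.0 + 6×17.0 + 11×18.0 = 452.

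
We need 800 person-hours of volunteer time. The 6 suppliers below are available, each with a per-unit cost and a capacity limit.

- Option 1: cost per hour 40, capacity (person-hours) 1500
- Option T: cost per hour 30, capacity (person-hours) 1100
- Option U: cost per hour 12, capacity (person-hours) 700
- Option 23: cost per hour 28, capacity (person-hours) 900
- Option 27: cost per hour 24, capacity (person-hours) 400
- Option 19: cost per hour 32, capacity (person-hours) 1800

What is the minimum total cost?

10800

Use suppliers in increasing cost order.
Option U (12): use full 700 ; 100 person-hours to go.
Option 27 at 24: take 100 of its 400 ; requirement met.
Option 23, Option T, Option 19, Option 1: unused.
Cost = 700×12 + 100×24 = 10800.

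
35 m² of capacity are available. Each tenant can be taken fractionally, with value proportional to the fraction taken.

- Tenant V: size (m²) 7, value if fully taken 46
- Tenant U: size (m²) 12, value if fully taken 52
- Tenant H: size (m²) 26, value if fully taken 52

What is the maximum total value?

130

Rank by value-to-size ratio: Tenant V 46/7≈6.57, Tenant U 52/12≈4.33, Tenant H 52/26≈2.
All 7 m² of Tenant V fit (value 46) ; 28 remain.
Tenant U: take in full, 12 m² for value 52 ; 16 left.
Only 16 m² remain; take 16/26 of Tenant H for value 52×16/26 = 32.
Total value = 130.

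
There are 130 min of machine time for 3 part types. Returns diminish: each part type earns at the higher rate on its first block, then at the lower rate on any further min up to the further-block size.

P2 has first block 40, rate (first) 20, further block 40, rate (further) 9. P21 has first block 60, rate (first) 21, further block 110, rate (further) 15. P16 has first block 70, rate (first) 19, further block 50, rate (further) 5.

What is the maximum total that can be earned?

2630

Order all 6 blocks by rate: P21/first 21 > P2/first 20 > P16/first 19 > P21/second 15 > P2/second 9 > P16/second 5.
Fill P21 first block (60 at 21) — 70 left.
Fill P2 first block (40 at 20) — 30 left.
P16/first: +30 of 70 at 19; pool empty.
Total = 21×60 + 20×40 + 19×30 = 2630.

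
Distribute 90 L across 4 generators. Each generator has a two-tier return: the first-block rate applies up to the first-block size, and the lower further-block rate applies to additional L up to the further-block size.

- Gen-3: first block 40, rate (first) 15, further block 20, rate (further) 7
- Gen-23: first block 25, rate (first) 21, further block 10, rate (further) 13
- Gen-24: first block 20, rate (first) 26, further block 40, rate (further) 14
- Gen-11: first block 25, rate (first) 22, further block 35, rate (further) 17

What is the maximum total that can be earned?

Treat each block as its own option and order by rate: Gen-24/T1 26 > Gen-11/T1 22 > Gen-23/T1 21 > Gen-11/T2 17 > Gen-3/T1 15 > Gen-24/T2 14 > Gen-23/T2 13 > Gen-3/T2 7.
Fill Gen-24 T1 block (20 at 26) ; 70 left.
Gen-11 T1 at 22: fill all 25 ; 45 left.
Gen-23/T1 (21): +25 ; 20 left.
Gen-11 T2 at 17: only 20 left, fill 20.
Total = 26×20 + 22×25 + 21×25 + 17×20 = 1935.

1935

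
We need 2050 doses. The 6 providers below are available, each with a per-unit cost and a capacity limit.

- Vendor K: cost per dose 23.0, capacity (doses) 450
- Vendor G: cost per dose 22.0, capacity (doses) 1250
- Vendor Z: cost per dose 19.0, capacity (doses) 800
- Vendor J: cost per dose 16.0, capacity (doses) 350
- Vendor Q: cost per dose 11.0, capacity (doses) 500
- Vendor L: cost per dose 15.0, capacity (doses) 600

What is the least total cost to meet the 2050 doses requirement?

31500

Use providers in increasing cost order.
Take 500 from Vendor Q at 11.0 → need 1550 more.
Take 600 from Vendor L at 15.0 → need 950 more.
Take 350 from Vendor J at 16.0 → need 600 more.
Take 600 from Vendor Z at 19.0 to finish.
Vendor G, Vendor K: unused.
Cost = 500×11.0 + 600×15.0 + 350×16.0 + 600×19.0 = 31500.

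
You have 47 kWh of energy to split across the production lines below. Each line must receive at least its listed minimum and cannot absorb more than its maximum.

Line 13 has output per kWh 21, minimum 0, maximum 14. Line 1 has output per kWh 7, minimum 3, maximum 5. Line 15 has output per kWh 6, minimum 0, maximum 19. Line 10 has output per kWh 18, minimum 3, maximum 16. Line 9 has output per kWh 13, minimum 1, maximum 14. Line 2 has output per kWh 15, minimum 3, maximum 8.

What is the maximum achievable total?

801

Meeting every minimum uses 0+3+0+3+1+3 = 10 kWh, leaving 37.
Order the production lines by output per kWh: Line 13 21 > Line 10 18 > Line 2 15 > Line 9 13 > Line 1 7 > Line 15 6.
Line 13: +14 to 14 (cap) ; 23 left.
Line 10 takes 13 more to reach its cap of 16 ; 10 left.
Line 2: +5 to 8 (cap) ; 5 left.
Line 9 has room for 13 more but only 5 remain, so it gets 6.
Total = 21×14 + 7×3 + 18×16 + 13×6 + 15×8 = 801.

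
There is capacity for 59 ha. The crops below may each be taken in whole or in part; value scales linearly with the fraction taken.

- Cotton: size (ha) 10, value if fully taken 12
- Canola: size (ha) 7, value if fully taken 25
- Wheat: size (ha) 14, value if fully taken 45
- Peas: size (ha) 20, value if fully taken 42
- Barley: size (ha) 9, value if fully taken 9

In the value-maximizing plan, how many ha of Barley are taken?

8

Rank by value-to-size ratio: Canola 25/7≈3.57, Wheat 45/14≈3.21, Peas 42/20≈2.1, Cotton 12/10≈1.2, Barley 9/9≈1.
All 7 ha of Canola fit (value 25) → 52 remain.
All 14 ha of Wheat fit (value 45) → 38 remain.
All 20 ha of Peas fit (value 42) → 18 remain.
Cotton: take in full, 10 ha for value 12 → 8 left.
Fill the last 8 ha with part of Barley: 8/9 of it earns 8.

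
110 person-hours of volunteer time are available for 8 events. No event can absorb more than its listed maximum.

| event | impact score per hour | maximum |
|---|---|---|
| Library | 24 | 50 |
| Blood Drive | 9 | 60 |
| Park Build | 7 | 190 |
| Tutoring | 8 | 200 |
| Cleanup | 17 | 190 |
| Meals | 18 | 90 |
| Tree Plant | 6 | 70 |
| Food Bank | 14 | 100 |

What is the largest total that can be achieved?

Rank by impact score per hour: Library 24 > Meals 18 > Cleanup 17 > Food Bank 14 > Blood Drive 9 > Tutoring 8 > Park Build 7 > Tree Plant 6.
Give Library 50 to hit its cap of 50 — 60 left.
Meals has room for 90 but only 60 remain, so it gets 60.
Total = 24×50 + 18×60 = 2280.

2280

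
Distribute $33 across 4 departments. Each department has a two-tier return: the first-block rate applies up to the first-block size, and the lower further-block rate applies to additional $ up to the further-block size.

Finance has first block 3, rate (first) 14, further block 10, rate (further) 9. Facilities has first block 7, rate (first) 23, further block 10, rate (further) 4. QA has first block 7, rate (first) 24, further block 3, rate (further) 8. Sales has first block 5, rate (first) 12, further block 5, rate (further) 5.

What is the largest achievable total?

529

Rank every tier by rate: QA/T1 24 > Facilities/T1 23 > Finance/T1 14 > Sales/T1 12 > Finance/T2 9 > QA/T2 8 > Sales/T2 5 > Facilities/T2 4.
QA/T1 (24): +7 → 26 left.
Facilities T1 at 23: fill all 7 → 19 left.
Fill Finance T1 block (3 at 14) → 16 left.
Sales/T1 (12): +5 → 11 left.
Finance/T2 (9): +10 → 1 left.
QA T2 at 8: only 1 left, fill 1.
Total = 24×7 + 23×7 + 14×3 + 12×5 + 9×10 + 8×1 = 529.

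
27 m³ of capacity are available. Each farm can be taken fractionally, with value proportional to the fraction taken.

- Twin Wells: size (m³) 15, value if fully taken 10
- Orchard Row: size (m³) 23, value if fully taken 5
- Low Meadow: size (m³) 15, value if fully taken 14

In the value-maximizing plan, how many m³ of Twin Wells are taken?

Rank by value-to-size ratio: Low Meadow 14/15≈0.933, Twin Wells 10/15≈0.667, Orchard Row 5/23≈0.217.
Take all of Low Meadow (15 m³, value 14) ; 12 m³ left.
Fill the last 12 m³ with part of Twin Wells: 12/15 of it earns 8.

12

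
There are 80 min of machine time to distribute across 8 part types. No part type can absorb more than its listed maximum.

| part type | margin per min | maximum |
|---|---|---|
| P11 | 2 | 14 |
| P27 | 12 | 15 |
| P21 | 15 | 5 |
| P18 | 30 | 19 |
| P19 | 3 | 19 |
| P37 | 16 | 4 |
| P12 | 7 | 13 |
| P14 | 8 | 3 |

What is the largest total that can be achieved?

Highest margin per min first: P18 30 > P37 16 > P21 15 > P27 12 > P14 8 > P12 7 > P19 3 > P11 2.
P18: +19 to 19 (cap) ; 61 left.
P37 takes 4 to reach its cap of 4 ; 57 left.
P21: +5 to 5 (cap) ; 52 left.
P27 takes 15 to reach its cap of 15 ; 37 left.
P14: +3 to 3 (cap) ; 34 left.
Give P12 13 to hit its cap of 13 ; 21 left.
P19: +19 to 19 (cap) ; 2 left.
P11: +2 (room for 14) → 2. Pool exhausted.
Total = 2×2 + 12×15 + 15×5 + 30×19 + 3×19 + 16×4 + 7×13 + 8×3 = 1065.

1065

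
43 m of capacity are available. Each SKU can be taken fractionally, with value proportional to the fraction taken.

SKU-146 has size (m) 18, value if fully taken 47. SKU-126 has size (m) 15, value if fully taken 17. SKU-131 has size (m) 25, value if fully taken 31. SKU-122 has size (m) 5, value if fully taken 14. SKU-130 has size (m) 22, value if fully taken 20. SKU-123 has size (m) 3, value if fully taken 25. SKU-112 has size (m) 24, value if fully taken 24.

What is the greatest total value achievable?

Rank by value-to-size ratio: SKU-123 25/3≈8.33, SKU-122 14/5≈2.8, SKU-146 47/18≈2.61, SKU-131 31/25≈1.24, SKU-126 17/15≈1.13, SKU-112 24/24≈1, SKU-130 20/22≈0.909.
All 3 m of SKU-123 fit (value 25) → 40 remain.
Take all of SKU-122 (5 m, value 14) → 35 m left.
All 18 m of SKU-146 fit (value 47) → 17 remain.
Only 17 m remain; take 17/25 of SKU-131 for value 31×17/25 = 21.08.
Total value = 107.08.

107.08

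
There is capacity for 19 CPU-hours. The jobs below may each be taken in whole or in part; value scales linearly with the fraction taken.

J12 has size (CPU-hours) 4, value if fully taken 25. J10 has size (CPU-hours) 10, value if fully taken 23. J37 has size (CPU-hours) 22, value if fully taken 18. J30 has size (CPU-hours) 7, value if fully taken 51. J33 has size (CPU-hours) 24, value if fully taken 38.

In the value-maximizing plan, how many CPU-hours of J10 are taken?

8

Best value per unit of size first: J30 51/7≈7.29, J12 25/4≈6.25, J10 23/10≈2.3, J33 38/24≈1.58, J37 18/22≈0.818.
J30: take in full, 7 CPU-hours for value 51 → 12 left.
All 4 CPU-hours of J12 fit (value 25) → 8 remain.
8 CPU-hours left: a 8/10 share of J10 gives 23×8/10 = 18.4.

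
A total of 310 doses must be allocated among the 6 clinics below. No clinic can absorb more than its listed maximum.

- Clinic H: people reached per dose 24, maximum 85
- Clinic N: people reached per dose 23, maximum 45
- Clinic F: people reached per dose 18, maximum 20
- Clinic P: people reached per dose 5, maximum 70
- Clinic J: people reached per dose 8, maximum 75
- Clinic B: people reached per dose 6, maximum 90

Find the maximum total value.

Highest people reached per dose first: Clinic H 24 > Clinic N 23 > Clinic F 18 > Clinic J 8 > Clinic B 6 > Clinic P 5.
Clinic H takes 85 to reach its cap of 85 → 225 left.
Clinic N takes 45 to reach its cap of 45 → 180 left.
Give Clinic F 20 to hit its cap of 20 → 160 left.
Give Clinic J 75 to hit its cap of 75 → 85 left.
Clinic B: +85 (room for 90) → 85. Pool exhausted.
Total = 24×85 + 23×45 + 18×20 + 8×75 + 6×85 = 4545.

4545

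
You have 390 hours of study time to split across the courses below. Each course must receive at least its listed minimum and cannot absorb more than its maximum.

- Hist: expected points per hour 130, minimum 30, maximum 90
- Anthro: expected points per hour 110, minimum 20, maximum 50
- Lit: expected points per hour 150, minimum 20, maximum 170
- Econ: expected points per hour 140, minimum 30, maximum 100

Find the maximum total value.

54500

Meeting every minimum uses 30+20+20+30 = 100 hours, leaving 290.
Order the courses by expected points per hour: Lit 150 > Econ 140 > Hist 130 > Anthro 110.
Give Lit 150 more to hit its cap of 170 — 140 left.
Give Econ 70 more to hit its cap of 100 — 70 left.
Give Hist 60 more to hit its cap of 90 — 10 left.
Anthro has room for 30 more but only 10 remain, so it gets 30.
Total = 130×90 + 110×30 + 150×170 + 140×100 = 54500.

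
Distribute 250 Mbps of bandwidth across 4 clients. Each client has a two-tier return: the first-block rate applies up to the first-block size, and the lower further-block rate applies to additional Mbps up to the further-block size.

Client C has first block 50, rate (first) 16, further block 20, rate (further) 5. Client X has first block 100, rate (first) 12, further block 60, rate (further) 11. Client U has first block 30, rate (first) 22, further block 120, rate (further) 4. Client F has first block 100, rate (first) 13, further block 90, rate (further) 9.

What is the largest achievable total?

Treat each block as its own option and order by rate: Client U/first 22 > Client C/first 16 > Client F/first 13 > Client X/first 12 > Client X/second 11 > Client F/second 9 > Client C/second 5 > Client U/second 4.
Client U/first (22): +30 — 220 left.
Fill Client C first block (50 at 16) — 170 left.
Client F first at 13: fill all 100 — 70 left.
70 remain; put them into Client X first at 12.
Total = 22×30 + 16×50 + 13×100 + 12×70 = 3600.

3600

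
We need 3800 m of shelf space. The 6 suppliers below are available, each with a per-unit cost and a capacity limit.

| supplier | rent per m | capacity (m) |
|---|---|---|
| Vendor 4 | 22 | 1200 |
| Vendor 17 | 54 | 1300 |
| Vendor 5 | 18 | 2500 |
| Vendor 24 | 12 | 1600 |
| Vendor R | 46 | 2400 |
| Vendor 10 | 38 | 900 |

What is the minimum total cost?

Use suppliers in increasing cost order.
Vendor 24 at 12: take all 1600 m → 2200 still needed.
Vendor 5 at 18: take 2200 of its 2500 → requirement met.
Vendor 4, Vendor 10, Vendor R, Vendor 17: unused.
Cost = 1600×12 + 2200×18 = 58800.

58800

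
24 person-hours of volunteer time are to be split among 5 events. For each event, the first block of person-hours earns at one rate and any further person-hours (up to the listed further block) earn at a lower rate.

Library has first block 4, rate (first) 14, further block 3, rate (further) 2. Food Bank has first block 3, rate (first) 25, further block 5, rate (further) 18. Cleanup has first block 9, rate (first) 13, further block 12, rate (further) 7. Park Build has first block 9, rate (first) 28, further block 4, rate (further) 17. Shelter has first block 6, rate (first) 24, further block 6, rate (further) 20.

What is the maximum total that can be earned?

Rank every tier by rate: Park Build/tier1 28 > Food Bank/tier1 25 > Shelter/tier1 24 > Shelter/tier2 20 > Food Bank/tier2 18 > Park Build/tier2 17 > Library/tier1 14 > Cleanup/tier1 13 > Cleanup/tier2 7 > Library/tier2 2.
Park Build/tier1 (28): +9 ; 15 left.
Food Bank tier1 at 25: fill all 3 ; 12 left.
Shelter tier1 at 24: fill all 6 ; 6 left.
Shelter/tier2 (20): +6 ; 0 left.
Total = 28×9 + 25×3 + 24×6 + 20×6 = 591.

591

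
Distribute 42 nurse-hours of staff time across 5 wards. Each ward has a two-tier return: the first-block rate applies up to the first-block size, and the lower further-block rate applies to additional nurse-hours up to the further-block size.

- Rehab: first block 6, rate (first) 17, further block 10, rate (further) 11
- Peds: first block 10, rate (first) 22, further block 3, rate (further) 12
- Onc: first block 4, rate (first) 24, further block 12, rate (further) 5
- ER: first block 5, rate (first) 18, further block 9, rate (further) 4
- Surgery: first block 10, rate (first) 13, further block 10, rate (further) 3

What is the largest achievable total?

718

Order all 10 blocks by rate: Onc/T1 24 > Peds/T1 22 > ER/T1 18 > Rehab/T1 17 > Surgery/T1 13 > Peds/T2 12 > Rehab/T2 11 > Onc/T2 5 > ER/T2 4 > Surgery/T2 3.
Fill Onc T1 block (4 at 24) ; 38 left.
Fill Peds T1 block (10 at 22) ; 28 left.
ER/T1 (18): +5 ; 23 left.
Rehab/T1 (17): +6 ; 17 left.
Surgery/T1 (13): +10 ; 7 left.
Peds T2 at 12: fill all 3 ; 4 left.
4 remain; put them into Rehab T2 at 11.
Total = 24×4 + 22×10 + 18×5 + 17×6 + 13×10 + 12×3 + 11×4 = 718.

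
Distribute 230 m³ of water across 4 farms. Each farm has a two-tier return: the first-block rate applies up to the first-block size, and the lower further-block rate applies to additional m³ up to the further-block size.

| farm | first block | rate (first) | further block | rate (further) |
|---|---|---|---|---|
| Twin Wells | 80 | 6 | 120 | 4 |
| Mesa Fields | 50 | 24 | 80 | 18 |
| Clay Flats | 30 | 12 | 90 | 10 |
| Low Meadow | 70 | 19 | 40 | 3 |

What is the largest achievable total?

4330

Rank every tier by rate: Mesa Fields/T1 24 > Low Meadow/T1 19 > Mesa Fields/T2 18 > Clay Flats/T1 12 > Clay Flats/T2 10 > Twin Wells/T1 6 > Twin Wells/T2 4 > Low Meadow/T2 3.
Mesa Fields T1 at 24: fill all 50 ; 180 left.
Low Meadow/T1 (19): +70 ; 110 left.
Mesa Fields/T2 (18): +80 ; 30 left.
Fill Clay Flats T1 block (30 at 12) ; 0 left.
Total = 24×50 + 19×70 + 18×80 + 12×30 = 4330.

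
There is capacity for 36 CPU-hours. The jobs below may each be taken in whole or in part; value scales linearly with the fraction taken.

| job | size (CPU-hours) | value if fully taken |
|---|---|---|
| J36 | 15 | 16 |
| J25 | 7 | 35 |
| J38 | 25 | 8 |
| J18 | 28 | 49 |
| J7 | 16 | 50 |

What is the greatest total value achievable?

Rank by value-to-size ratio: J25 35/7≈5, J7 50/16≈3.12, J18 49/28≈1.75, J36 16/15≈1.07, J38 8/25≈0.32.
Take all of J25 (7 CPU-hours, value 35) → 29 CPU-hours left.
J7: take in full, 16 CPU-hours for value 50 → 13 left.
13 CPU-hours left: a 13/28 share of J18 gives 49×13/28 = 22.75.
Total value = 107.75.

107.75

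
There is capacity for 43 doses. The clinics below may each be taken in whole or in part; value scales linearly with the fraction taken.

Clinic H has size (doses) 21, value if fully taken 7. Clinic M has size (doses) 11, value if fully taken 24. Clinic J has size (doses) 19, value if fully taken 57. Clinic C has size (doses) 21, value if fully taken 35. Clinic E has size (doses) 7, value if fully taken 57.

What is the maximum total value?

Best value per unit of size first: Clinic E 57/7≈8.14, Clinic J 57/19≈3, Clinic M 24/11≈2.18, Clinic C 35/21≈1.67, Clinic H 7/21≈0.333.
Take all of Clinic E (7 doses, value 57) → 36 doses left.
Clinic J: take in full, 19 doses for value 57 → 17 left.
Take all of Clinic M (11 doses, value 24) → 6 doses left.
Fill the last 6 doses with part of Clinic C: 6/21 of it earns 10.
Total value = 148.

148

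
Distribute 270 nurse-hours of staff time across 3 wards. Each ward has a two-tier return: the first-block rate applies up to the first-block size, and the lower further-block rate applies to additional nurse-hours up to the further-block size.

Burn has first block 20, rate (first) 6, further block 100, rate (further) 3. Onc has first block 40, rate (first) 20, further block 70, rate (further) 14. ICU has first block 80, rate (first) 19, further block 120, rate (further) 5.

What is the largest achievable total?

3720

Order all 6 blocks by rate: Onc/tier1 20 > ICU/tier1 19 > Onc/tier2 14 > Burn/tier1 6 > ICU/tier2 5 > Burn/tier2 3.
Onc/tier1 (20): +40 — 230 left.
ICU tier1 at 19: fill all 80 — 150 left.
Onc/tier2 (14): +70 — 80 left.
Burn/tier1 (6): +20 — 60 left.
ICU tier2 at 5: only 60 left, fill 60.
Total = 20×40 + 19×80 + 14×70 + 6×20 + 5×60 = 3720.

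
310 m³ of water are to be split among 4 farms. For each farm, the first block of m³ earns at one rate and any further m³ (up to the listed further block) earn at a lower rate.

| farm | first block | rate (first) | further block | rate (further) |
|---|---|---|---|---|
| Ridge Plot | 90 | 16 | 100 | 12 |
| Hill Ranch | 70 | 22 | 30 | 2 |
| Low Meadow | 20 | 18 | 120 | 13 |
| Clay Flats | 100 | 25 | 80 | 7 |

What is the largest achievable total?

Order all 8 blocks by rate: Clay Flats/first 25 > Hill Ranch/first 22 > Low Meadow/first 18 > Ridge Plot/first 16 > Low Meadow/second 13 > Ridge Plot/second 12 > Clay Flats/second 7 > Hill Ranch/second 2.
Clay Flats/first (25): +100 ; 210 left.
Hill Ranch/first (22): +70 ; 140 left.
Low Meadow/first (18): +20 ; 120 left.
Ridge Plot first at 16: fill all 90 ; 30 left.
Low Meadow second at 13: only 30 left, fill 30.
Total = 25×100 + 22×70 + 18×20 + 16×90 + 13×30 = 6230.

6230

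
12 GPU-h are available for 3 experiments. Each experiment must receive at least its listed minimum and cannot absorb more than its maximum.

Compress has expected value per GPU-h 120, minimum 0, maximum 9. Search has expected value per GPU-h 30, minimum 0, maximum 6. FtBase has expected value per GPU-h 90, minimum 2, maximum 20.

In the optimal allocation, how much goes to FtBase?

Meeting every minimum uses 0+0+2 = 2 GPU-h, leaving 10.
Order the experiments by expected value per GPU-h: Compress 120 > FtBase 90 > Search 30.
Compress takes 9 more to reach its cap of 9 → 1 left.
FtBase has room for 18 more but only 1 remain, so it gets 3.

3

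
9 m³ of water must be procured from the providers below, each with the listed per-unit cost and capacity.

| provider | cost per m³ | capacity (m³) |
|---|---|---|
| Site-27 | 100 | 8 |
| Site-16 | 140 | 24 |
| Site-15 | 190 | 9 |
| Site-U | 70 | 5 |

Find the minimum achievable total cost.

750

Fill from the cheapest provider first.
Take 5 from Site-U at 70 — need 4 more.
Site-27 (100): take the remaining 4 — done.
Site-16, Site-15: unused.
Cost = 5×70 + 4×100 = 750.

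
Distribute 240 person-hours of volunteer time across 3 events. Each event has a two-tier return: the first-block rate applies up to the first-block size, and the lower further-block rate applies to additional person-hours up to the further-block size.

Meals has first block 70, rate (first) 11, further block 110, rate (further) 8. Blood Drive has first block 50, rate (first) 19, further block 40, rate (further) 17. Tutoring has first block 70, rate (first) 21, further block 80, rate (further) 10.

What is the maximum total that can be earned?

Rank every tier by rate: Tutoring/tier1 21 > Blood Drive/tier1 19 > Blood Drive/tier2 17 > Meals/tier1 11 > Tutoring/tier2 10 > Meals/tier2 8.
Fill Tutoring tier1 block (70 at 21) → 170 left.
Blood Drive/tier1 (19): +50 → 120 left.
Blood Drive tier2 at 17: fill all 40 → 80 left.
Meals/tier1 (11): +70 → 10 left.
10 remain; put them into Tutoring tier2 at 10.
Total = 21×70 + 19×50 + 17×40 + 11×70 + 10×10 = 3970.

3970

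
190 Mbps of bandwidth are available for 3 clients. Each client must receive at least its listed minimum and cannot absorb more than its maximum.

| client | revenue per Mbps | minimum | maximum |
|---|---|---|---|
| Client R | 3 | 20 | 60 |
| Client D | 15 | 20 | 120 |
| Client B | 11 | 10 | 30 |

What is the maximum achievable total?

2250

Meeting every minimum uses 20+20+10 = 50 Mbps, leaving 140.
Order the clients by revenue per Mbps: Client D 15 > Client B 11 > Client R 3.
Client D: +100 to 120 (cap) — 40 left.
Client B takes 20 more to reach its cap of 30 — 20 left.
Client R: +20 (room for 40) → 40. Pool exhausted.
Total = 3×40 + 15×120 + 11×30 = 2250.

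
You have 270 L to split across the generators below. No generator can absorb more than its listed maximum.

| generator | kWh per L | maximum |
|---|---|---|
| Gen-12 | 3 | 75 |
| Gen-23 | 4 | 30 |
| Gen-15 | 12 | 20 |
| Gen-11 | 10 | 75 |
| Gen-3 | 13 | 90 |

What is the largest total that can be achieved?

2445

Order the generators by kWh per L: Gen-3 13 > Gen-15 12 > Gen-11 10 > Gen-23 4 > Gen-12 3.
Gen-3 takes 90 to reach its cap of 90 → 180 left.
Gen-15 takes 20 to reach its cap of 20 → 160 left.
Give Gen-11 75 to hit its cap of 75 → 85 left.
Give Gen-23 30 to hit its cap of 30 → 55 left.
Gen-12 has room for 75 but only 55 remain, so it gets 55.
Total = 3×55 + 4×30 + 12×20 + 10×75 + 13×90 = 2445.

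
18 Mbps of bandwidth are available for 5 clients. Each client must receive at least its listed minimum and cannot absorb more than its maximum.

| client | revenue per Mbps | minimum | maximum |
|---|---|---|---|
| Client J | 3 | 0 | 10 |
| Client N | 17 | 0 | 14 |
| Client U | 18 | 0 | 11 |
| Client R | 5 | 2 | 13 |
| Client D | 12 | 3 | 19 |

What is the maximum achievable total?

278

Meeting every minimum uses 0+0+0+2+3 = 5 Mbps, leaving 13.
Rank by revenue per Mbps: Client U 18 > Client N 17 > Client D 12 > Client R 5 > Client J 3.
Client U: +11 to 11 (cap) — 2 left.
Client N has room for 14 more but only 2 remain, so it gets 2.
Total = 17×2 + 18×11 + 5×2 + 12×3 = 278.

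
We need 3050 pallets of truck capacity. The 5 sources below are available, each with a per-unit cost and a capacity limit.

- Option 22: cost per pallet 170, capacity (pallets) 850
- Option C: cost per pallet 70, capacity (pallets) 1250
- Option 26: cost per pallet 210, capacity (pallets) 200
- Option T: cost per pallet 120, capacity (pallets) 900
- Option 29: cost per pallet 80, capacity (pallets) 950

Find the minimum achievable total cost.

Cheapest first:
Option C at 70: take all 1250 pallets → 1800 still needed.
Option 29 at 80: take all 950 pallets → 850 still needed.
Option T at 120: take 850 of its 900 → requirement met.
Option 22, Option 26: unused.
Cost = 1250×70 + 950×80 + 850×120 = 265500.

265500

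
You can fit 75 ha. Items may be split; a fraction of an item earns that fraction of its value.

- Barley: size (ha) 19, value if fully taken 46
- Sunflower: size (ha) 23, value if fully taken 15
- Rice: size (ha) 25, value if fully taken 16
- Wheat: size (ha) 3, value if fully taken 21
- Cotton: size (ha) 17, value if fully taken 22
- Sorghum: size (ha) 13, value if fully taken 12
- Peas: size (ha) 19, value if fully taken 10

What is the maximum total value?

116

Sort by value density: Wheat 21/3≈7, Barley 46/19≈2.42, Cotton 22/17≈1.29, Sorghum 12/13≈0.923, Sunflower 15/23≈0.652, Rice 16/25≈0.64, Peas 10/19≈0.526.
All 3 ha of Wheat fit (value 21) → 72 remain.
Barley: take in full, 19 ha for value 46 → 53 left.
Cotton: take in full, 17 ha for value 22 → 36 left.
Take all of Sorghum (13 ha, value 12) → 23 ha left.
Take all of Sunflower (23 ha, value 15) → 0 ha left.
Total value = 116.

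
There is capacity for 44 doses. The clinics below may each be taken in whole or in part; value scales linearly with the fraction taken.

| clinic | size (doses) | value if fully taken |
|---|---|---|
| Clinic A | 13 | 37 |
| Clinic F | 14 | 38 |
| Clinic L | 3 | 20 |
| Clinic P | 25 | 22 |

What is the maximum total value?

Best value per unit of size first: Clinic L 20/3≈6.67, Clinic A 37/13≈2.85, Clinic F 38/14≈2.71, Clinic P 22/25≈0.88.
All 3 doses of Clinic L fit (value 20) → 41 remain.
Take all of Clinic A (13 doses, value 37) → 28 doses left.
Take all of Clinic F (14 doses, value 38) → 14 doses left.
Fill the last 14 doses with part of Clinic P: 14/25 of it earns 12.32.
Total value = 107.32.

107.32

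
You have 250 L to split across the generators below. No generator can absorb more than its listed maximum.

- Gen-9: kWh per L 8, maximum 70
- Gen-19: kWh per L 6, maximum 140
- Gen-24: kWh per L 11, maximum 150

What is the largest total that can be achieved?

Highest kWh per L first: Gen-24 11 > Gen-9 8 > Gen-19 6.
Gen-24: +150 to 150 (cap) — 100 left.
Give Gen-9 70 to hit its cap of 70 — 30 left.
Gen-19 has room for 140 but only 30 remain, so it gets 30.
Total = 8×70 + 6×30 + 11×150 = 2390.

2390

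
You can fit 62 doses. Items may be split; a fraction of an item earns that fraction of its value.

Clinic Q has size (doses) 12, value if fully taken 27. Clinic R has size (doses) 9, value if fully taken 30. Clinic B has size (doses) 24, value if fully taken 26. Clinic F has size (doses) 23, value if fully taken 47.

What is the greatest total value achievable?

Rank by value-to-size ratio: Clinic R 30/9≈3.33, Clinic Q 27/12≈2.25, Clinic F 47/23≈2.04, Clinic B 26/24≈1.08.
Clinic R: take in full, 9 doses for value 30 — 53 left.
All 12 doses of Clinic Q fit (value 27) — 41 remain.
Take all of Clinic F (23 doses, value 47) — 18 doses left.
18 doses left: a 18/24 share of Clinic B gives 26×18/24 = 19.5.
Total value = 123.5.

123.5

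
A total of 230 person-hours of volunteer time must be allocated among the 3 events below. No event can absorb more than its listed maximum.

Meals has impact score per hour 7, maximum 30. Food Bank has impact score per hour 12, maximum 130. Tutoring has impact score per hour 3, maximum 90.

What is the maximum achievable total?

Order the events by impact score per hour: Food Bank 12 > Meals 7 > Tutoring 3.
Food Bank: +130 to 130 (cap) — 100 left.
Meals takes 30 to reach its cap of 30 — 70 left.
Only 70 left; Tutoring takes them to reach 70.
Total = 7×30 + 12×130 + 3×70 = 1980.

1980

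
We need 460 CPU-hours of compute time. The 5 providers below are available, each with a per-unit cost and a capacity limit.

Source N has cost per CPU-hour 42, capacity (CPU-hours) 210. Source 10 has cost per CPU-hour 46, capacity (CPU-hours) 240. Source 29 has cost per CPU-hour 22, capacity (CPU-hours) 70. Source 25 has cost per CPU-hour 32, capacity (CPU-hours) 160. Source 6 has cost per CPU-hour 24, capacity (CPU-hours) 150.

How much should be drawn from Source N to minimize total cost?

80

Fill from the cheapest provider first.
Take 70 from Source 29 at 22 → need 390 more.
Source 6 (24): use full 150 → 240 CPU-hours to go.
Source 25 (32): use full 160 → 80 CPU-hours to go.
Take 80 from Source N at 42 to finish.
Source 10: unused.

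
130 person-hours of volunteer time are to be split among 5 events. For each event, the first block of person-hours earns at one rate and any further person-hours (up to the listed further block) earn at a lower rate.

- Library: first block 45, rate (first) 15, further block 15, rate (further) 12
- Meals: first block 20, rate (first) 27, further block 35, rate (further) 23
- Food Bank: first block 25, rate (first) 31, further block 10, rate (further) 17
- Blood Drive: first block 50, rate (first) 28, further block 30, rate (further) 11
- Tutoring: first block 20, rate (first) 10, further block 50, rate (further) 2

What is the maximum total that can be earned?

Order all 10 blocks by rate: Food Bank/tier1 31 > Blood Drive/tier1 28 > Meals/tier1 27 > Meals/tier2 23 > Food Bank/tier2 17 > Library/tier1 15 > Library/tier2 12 > Blood Drive/tier2 11 > Tutoring/tier1 10 > Tutoring/tier2 2.
Fill Food Bank tier1 block (25 at 31) ; 105 left.
Fill Blood Drive tier1 block (50 at 28) ; 55 left.
Fill Meals tier1 block (20 at 27) ; 35 left.
Meals tier2 at 23: fill all 35 ; 0 left.
Total = 31×25 + 28×50 + 27×20 + 23×35 = 3520.

3520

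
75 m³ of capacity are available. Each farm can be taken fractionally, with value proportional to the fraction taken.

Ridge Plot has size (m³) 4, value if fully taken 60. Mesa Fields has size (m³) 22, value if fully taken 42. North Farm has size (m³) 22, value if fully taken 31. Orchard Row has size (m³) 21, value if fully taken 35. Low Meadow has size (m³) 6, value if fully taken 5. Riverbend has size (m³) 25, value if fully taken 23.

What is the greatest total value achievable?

173.52

Sort by value density: Ridge Plot 60/4≈15, Mesa Fields 42/22≈1.91, Orchard Row 35/21≈1.67, North Farm 31/22≈1.41, Riverbend 23/25≈0.92, Low Meadow 5/6≈0.833.
Take all of Ridge Plot (4 m³, value 60) — 71 m³ left.
Take all of Mesa Fields (22 m³, value 42) — 49 m³ left.
Take all of Orchard Row (21 m³, value 35) — 28 m³ left.
All 22 m³ of North Farm fit (value 31) — 6 remain.
Fill the last 6 m³ with part of Riverbend: 6/25 of it earns 5.52.
Total value = 173.52.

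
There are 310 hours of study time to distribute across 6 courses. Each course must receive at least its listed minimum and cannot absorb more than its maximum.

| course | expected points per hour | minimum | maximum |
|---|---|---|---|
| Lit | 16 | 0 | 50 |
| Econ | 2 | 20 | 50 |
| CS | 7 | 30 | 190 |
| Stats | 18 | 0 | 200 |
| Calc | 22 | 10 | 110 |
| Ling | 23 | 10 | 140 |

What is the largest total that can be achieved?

Meeting every minimum uses 0+20+30+0+10+10 = 70 hours, leaving 240.
Order the courses by expected points per hour: Ling 23 > Calc 22 > Stats 18 > Lit 16 > CS 7 > Econ 2.
Ling takes 130 more to reach its cap of 140 ; 110 left.
Calc: +100 to 110 (cap) ; 10 left.
Stats has room for 200 more but only 10 remain, so it gets 10.
Total = 2×20 + 7×30 + 18×10 + 22×110 + 23×140 = 6070.

6070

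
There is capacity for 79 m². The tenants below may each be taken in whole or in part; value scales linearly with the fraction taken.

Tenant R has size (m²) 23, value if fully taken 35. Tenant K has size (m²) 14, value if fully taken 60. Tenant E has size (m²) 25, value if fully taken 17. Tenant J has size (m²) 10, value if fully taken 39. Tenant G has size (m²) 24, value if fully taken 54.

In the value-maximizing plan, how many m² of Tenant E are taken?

8

Best value per unit of size first: Tenant K 60/14≈4.29, Tenant J 39/10≈3.9, Tenant G 54/24≈2.25, Tenant R 35/23≈1.52, Tenant E 17/25≈0.68.
Take all of Tenant K (14 m², value 60) ; 65 m² left.
All 10 m² of Tenant J fit (value 39) ; 55 remain.
Tenant G: take in full, 24 m² for value 54 ; 31 left.
Take all of Tenant R (23 m², value 35) ; 8 m² left.
Fill the last 8 m² with part of Tenant E: 8/25 of it earns 5.44.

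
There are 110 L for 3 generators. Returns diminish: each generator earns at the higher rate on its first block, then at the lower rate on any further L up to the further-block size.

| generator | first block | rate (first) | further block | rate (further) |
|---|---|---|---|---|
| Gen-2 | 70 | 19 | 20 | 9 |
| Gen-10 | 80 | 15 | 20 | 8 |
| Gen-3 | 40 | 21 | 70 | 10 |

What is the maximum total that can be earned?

Treat each block as its own option and order by rate: Gen-3/T1 21 > Gen-2/T1 19 > Gen-10/T1 15 > Gen-3/T2 10 > Gen-2/T2 9 > Gen-10/T2 8.
Gen-3/T1 (21): +40 ; 70 left.
Fill Gen-2 T1 block (70 at 19) ; 0 left.
Total = 21×40 + 19×70 = 2170.

2170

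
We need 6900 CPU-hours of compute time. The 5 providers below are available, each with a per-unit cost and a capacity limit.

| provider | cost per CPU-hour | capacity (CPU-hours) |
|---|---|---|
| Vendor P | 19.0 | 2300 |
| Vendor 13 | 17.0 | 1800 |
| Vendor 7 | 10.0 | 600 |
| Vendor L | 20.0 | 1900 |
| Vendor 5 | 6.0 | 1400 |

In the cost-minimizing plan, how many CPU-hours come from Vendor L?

Use providers in increasing cost order.
Vendor 5 at 6.0: take all 1400 CPU-hours ; 5500 still needed.
Vendor 7 at 10.0: take all 600 CPU-hours ; 4900 still needed.
Take 1800 from Vendor 13 at 17.0 ; need 3100 more.
Take 2300 from Vendor P at 19.0 ; need 800 more.
Vendor L at 20.0: take 800 of its 1900 ; requirement met.

800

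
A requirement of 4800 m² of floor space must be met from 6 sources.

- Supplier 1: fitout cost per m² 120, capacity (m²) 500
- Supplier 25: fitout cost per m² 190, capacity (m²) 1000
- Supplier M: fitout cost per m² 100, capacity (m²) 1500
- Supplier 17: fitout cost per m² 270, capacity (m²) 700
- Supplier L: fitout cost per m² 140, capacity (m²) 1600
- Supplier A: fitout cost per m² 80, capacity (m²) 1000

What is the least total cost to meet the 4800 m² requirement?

Cheapest first:
Take 1000 from Supplier A at 80 → need 3800 more.
Supplier M at 100: take all 1500 m² → 2300 still needed.
Supplier 1 at 120: take all 500 m² → 1800 still needed.
Supplier L at 140: take all 1600 m² → 200 still needed.
Supplier 25 at 190: take 200 of its 1000 → requirement met.
Supplier 17: unused.
Cost = 1000×80 + 1500×100 + 500×120 + 1600×140 + 200×190 = 552000.

552000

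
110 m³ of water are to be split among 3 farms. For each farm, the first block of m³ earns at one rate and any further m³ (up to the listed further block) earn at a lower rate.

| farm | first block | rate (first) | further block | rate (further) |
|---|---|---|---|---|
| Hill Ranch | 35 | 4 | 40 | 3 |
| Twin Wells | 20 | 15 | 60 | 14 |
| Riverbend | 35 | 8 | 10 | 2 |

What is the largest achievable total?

1380

Treat each block as its own option and order by rate: Twin Wells/tier1 15 > Twin Wells/tier2 14 > Riverbend/tier1 8 > Hill Ranch/tier1 4 > Hill Ranch/tier2 3 > Riverbend/tier2 2.
Fill Twin Wells tier1 block (20 at 15) ; 90 left.
Twin Wells/tier2 (14): +60 ; 30 left.
Riverbend/tier1: +30 of 35 at 8; pool empty.
Total = 15×20 + 14×60 + 8×30 = 1380.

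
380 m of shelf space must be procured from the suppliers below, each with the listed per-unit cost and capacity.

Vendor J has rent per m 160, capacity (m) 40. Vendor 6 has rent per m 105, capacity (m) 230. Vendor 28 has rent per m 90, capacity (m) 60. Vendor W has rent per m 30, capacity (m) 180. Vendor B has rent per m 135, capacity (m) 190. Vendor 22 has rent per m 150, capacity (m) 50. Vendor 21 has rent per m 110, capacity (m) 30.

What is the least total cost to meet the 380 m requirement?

25500

Fill from the cheapest supplier first.
Vendor W at 30: take all 180 m → 200 still needed.
Vendor 28 at 90: take all 60 m → 140 still needed.
Vendor 6 (105): take the remaining 140 → done.
Vendor 21, Vendor B, Vendor 22, Vendor J: unused.
Cost = 180×30 + 60×90 + 140×105 = 25500.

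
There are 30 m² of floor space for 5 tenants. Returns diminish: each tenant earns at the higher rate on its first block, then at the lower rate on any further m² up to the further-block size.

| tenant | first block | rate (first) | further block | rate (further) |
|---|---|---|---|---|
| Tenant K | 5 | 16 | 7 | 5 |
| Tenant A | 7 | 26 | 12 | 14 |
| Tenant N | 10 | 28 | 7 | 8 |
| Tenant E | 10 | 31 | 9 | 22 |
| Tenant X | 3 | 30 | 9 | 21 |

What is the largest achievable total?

Order all 10 blocks by rate: Tenant E/first 31 > Tenant X/first 30 > Tenant N/first 28 > Tenant A/first 26 > Tenant E/second 22 > Tenant X/second 21 > Tenant K/first 16 > Tenant A/second 14 > Tenant N/second 8 > Tenant K/second 5.
Fill Tenant E first block (10 at 31) ; 20 left.
Tenant X/first (30): +3 ; 17 left.
Tenant N/first (28): +10 ; 7 left.
Fill Tenant A first block (7 at 26) ; 0 left.
Total = 31×10 + 30×3 + 28×10 + 26×7 = 862.

862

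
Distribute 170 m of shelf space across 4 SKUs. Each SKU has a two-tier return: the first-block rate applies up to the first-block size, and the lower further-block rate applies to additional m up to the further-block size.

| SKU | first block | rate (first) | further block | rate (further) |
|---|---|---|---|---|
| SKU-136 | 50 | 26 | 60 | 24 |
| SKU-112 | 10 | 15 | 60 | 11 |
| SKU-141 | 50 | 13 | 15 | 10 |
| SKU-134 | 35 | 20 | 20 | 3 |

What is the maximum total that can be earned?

Treat each block as its own option and order by rate: SKU-136/tier1 26 > SKU-136/tier2 24 > SKU-134/tier1 20 > SKU-112/tier1 15 > SKU-141/tier1 13 > SKU-112/tier2 11 > SKU-141/tier2 10 > SKU-134/tier2 3.
SKU-136/tier1 (26): +50 — 120 left.
SKU-136/tier2 (24): +60 — 60 left.
SKU-134 tier1 at 20: fill all 35 — 25 left.
SKU-112 tier1 at 15: fill all 10 — 15 left.
15 remain; put them into SKU-141 tier1 at 13.
Total = 26×50 + 24×60 + 20×35 + 15×10 + 13×15 = 3785.

3785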